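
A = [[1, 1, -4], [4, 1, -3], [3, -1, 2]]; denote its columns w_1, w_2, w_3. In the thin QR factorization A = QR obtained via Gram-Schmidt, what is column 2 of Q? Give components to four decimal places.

q_1 = w_1/‖w_1‖ = (1, 4, 3)/5.0990 = (0.1961, 0.7845, 0.5883).
r_{12} = q_1·w_2 = 0.3922.
u_2 = w_2 − 0.3922·q_1 = (0.9231, 0.6923, -1.2308).
‖u_2‖ = 1.6871, so q_2 = (0.5472, 0.4104, -0.7295).

q_2 = (0.5472, 0.4104, -0.7295)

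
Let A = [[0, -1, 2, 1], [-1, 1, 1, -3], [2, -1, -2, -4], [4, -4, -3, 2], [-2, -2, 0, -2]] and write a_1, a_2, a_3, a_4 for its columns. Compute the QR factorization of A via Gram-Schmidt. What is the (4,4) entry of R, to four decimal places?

r_{44} = 5.1452

e_1 = a_1/‖a_1‖ = (0, -1, 2, 4, -2)/5.0000 = (0.0000, -0.2000, 0.4000, 0.8000, -0.4000).
r_{12} = e_1·a_2 = -3.0000.
u_2 = a_2 + 3.0000·e_1 = (-1.0000, 0.4000, 0.2000, -1.6000, -3.2000).
‖u_2‖ = 3.7417, so e_2 = (-0.2673, 0.1069, 0.0535, -0.4276, -0.8552).
r_{13} = e_1·a_3 = -3.4000; r_{23} = e_2·a_3 = 0.7483.
u_3 = a_3 + 3.4000·e_1 − 0.7483·e_2 = (2.2000, 0.2400, -0.6800, 0.0400, -0.7200).
‖u_3‖ = 2.4249, so e_3 = (0.9073, 0.0990, -0.2804, 0.0165, -0.2969).
r_{14} = e_1·a_4 = 1.4000; r_{24} = e_2·a_4 = 0.0535; r_{34} = e_3·a_4 = 2.3589.
u_4 = a_4 − 1.4000·e_1 − 0.0535·e_2 − 2.3589·e_3 = (-1.1259, -2.9592, -3.9014, 0.8639, -0.6939).
r_{44} = ‖u_4‖ = 5.1452.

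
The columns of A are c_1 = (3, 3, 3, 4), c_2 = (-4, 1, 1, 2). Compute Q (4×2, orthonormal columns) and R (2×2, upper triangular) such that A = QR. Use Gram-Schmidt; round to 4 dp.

Q = [[0.4575, -0.8844], [0.4575, 0.1838], [0.4575, 0.1838], [0.6100, 0.3876]], R = [[6.5574, 0.3050], [0.0000, 4.6805]]

c_1 = (3, 3, 3, 4); ‖c_1‖ = 6.5574, so q_1 = (0.4575, 0.4575, 0.4575, 0.6100).
q_1·c_2 = 0.4575·(-4) + 0.4575·1 + 0.4575·1 + 0.6100·2 = 0.3050.
u_2 = c_2 − 0.3050·q_1 = (-4.1395, 0.8605, 0.8605, 1.8140).
‖u_2‖ = 4.6805, so q_2 = (-0.8844, 0.1838, 0.1838, 0.3876).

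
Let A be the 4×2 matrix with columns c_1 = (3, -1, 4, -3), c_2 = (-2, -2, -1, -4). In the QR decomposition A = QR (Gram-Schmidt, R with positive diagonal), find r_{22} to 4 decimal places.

e_1 = c_1/‖c_1‖ = (3, -1, 4, -3)/5.9161 = (0.5071, -0.1690, 0.6761, -0.5071).
r_{12} = e_1·c_2 = 0.6761.
u_2 = c_2 − 0.6761·e_1 = (-2.3429, -1.8857, -1.4571, -3.6571).
r_{22} = ‖u_2‖ = 4.9541.

r_{22} = 4.9541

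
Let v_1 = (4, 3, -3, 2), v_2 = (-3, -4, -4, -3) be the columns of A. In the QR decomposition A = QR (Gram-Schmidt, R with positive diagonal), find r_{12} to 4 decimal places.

r_{12} = -2.9200

v_1 = (4, 3, -3, 2); ‖v_1‖ = 6.1644, so q_1 = (0.6489, 0.4867, -0.4867, 0.3244).
r_{12} = q_1·v_2 = -2.9200.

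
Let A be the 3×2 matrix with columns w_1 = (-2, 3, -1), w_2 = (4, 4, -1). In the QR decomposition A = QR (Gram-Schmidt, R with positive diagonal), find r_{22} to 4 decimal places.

q_1 = w_1/‖w_1‖ = (-2, 3, -1)/3.7417 = (-0.5345, 0.8018, -0.2673).
r_{12} = q_1·w_2 = 1.3363.
u_2 = w_2 − 1.3363·q_1 = (4.7143, 2.9286, -0.6429).
r_{22} = ‖u_2‖ = 5.5870.

r_{22} = 5.5870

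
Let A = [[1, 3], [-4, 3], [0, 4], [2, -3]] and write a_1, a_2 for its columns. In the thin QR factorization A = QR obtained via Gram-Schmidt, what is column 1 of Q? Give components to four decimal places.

e_1 = a_1/‖a_1‖ = (1, -4, 0, 2)/4.5826 = (0.2182, -0.8729, 0.0000, 0.4364).

e_1 = (0.2182, -0.8729, 0.0000, 0.4364)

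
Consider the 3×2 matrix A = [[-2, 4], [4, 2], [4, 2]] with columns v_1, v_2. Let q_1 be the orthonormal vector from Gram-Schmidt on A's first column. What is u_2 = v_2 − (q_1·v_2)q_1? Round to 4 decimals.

u_2 = (4.4444, 1.1111, 1.1111)

v_1 = (-2, 4, 4); ‖v_1‖ = 6.0000, so q_1 = (-0.3333, 0.6667, 0.6667).
q_1·v_2 = (-0.3333)·4 + 0.6667·2 + 0.6667·2 = 1.3333.
u_2 = v_2 − 1.3333·q_1 = (4.4444, 1.1111, 1.1111).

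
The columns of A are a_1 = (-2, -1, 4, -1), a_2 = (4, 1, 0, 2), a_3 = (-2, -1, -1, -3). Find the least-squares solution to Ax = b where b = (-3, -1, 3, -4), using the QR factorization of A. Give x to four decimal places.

x = (1.0104, 0.3455, 1.1427)

a_1 = (-2, -1, 4, -1); ‖a_1‖ = 4.6904, so q_1 = (-0.4264, -0.2132, 0.8528, -0.2132).
q_1·a_2 = (-0.4264)·4 + (-0.2132)·1 + 0.8528·0 + (-0.2132)·2 = -2.3452.
u_2 = a_2 + 2.3452·q_1 = (3.0000, 0.5000, 2.0000, 1.5000).
‖u_2‖ = 3.9370, so q_2 = (0.7620, 0.1270, 0.5080, 0.3810).
q_1·a_3 = (-0.4264)·(-2) + (-0.2132)·(-1) + 0.8528·(-1) + (-0.2132)·(-3) = 0.8528; q_2·a_3 = 0.7620·(-2) + 0.1270·(-1) + 0.5080·(-1) + 0.3810·(-3) = -3.3020.
u_3 = a_3 − 0.8528·q_1 + 3.3020·q_2 = (0.8798, -0.3988, -0.0499, -1.5601).
‖u_3‖ = 1.8356, so q_3 = (0.4793, -0.2173, -0.0272, -0.8499).
Qᵀb = (4.9036, -2.4130, 2.0976).
Back-substitute: x_3 = 2.0976/1.8356 = 1.1427.
x_2 = (-2.4130 + 3.3020·1.1427)/3.9370 = 0.3455.
x_1 = (4.9036 + 2.3452·0.3455 − 0.8528·1.1427)/4.6904 = 1.0104.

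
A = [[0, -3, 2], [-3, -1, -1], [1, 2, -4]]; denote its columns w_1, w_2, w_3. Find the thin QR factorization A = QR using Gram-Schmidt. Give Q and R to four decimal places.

Q = [[0.0000, -0.8847, -0.4663], [-0.9487, 0.1474, -0.2798], [0.3162, 0.4423, -0.8393]], R = [[3.1623, 1.5811, -0.3162], [0.0000, 3.3912, -3.6860], [0.0000, 0.0000, 2.7043]]

w_1 = (0, -3, 1); ‖w_1‖ = 3.1623, so q_1 = (0.0000, -0.9487, 0.3162).
q_1·w_2 = 0.0000·(-3) + (-0.9487)·(-1) + 0.3162·2 = 1.5811.
u_2 = w_2 − 1.5811·q_1 = (-3.0000, 0.5000, 1.5000).
‖u_2‖ = 3.3912, so q_2 = (-0.8847, 0.1474, 0.4423).
q_1·w_3 = 0.0000·2 + (-0.9487)·(-1) + 0.3162·(-4) = -0.3162; q_2·w_3 = (-0.8847)·2 + 0.1474·(-1) + 0.4423·(-4) = -3.6860.
u_3 = w_3 + 0.3162·q_1 + 3.6860·q_2 = (-1.2609, -0.7565, -2.2696).
‖u_3‖ = 2.7043, so q_3 = (-0.4663, -0.2798, -0.8393).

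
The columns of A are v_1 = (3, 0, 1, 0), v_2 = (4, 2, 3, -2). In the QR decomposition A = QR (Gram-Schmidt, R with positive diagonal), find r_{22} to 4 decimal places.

v_1 = (3, 0, 1, 0); ‖v_1‖ = 3.1623, so q_1 = (0.9487, 0.0000, 0.3162, 0.0000).
q_1·v_2 = 0.9487·4 + 0.0000·2 + 0.3162·3 + 0.0000·(-2) = 4.7434.
u_2 = v_2 − 4.7434·q_1 = (-0.5000, 2.0000, 1.5000, -2.0000).
r_{22} = ‖u_2‖ = 3.2404.

r_{22} = 3.2404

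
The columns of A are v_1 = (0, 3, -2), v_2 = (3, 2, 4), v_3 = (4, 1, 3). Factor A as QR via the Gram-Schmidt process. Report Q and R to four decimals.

e_1 = v_1/‖v_1‖ = (0, 3, -2)/3.6056 = (0.0000, 0.8321, -0.5547).
r_{12} = e_1·v_2 = -0.5547.
u_2 = v_2 + 0.5547·e_1 = (3.0000, 2.4615, 3.6923).
‖u_2‖ = 5.3565, so e_2 = (0.5601, 0.4595, 0.6893).
r_{13} = e_1·v_3 = -0.8321; r_{23} = e_2·v_3 = 4.7677.
u_3 = v_3 + 0.8321·e_1 − 4.7677·e_2 = (1.3298, -0.4987, -0.7480).
‖u_3‖ = 1.6051, so e_3 = (0.8284, -0.3107, -0.4660).

Q = [[0.0000, 0.5601, 0.8284], [0.8321, 0.4595, -0.3107], [-0.5547, 0.6893, -0.4660]], R = [[3.6056, -0.5547, -0.8321], [0.0000, 5.3565, 4.7677], [0.0000, 0.0000, 1.6051]]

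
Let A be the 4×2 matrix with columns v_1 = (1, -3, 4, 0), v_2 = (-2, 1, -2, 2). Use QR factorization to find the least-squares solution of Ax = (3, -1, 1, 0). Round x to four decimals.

v_1 = (1, -3, 4, 0); ‖v_1‖ = 5.0990, so q_1 = (0.1961, -0.5883, 0.7845, 0.0000).
q_1·v_2 = 0.1961·(-2) + (-0.5883)·1 + 0.7845·(-2) + 0.0000·2 = -2.5495.
u_2 = v_2 + 2.5495·q_1 = (-1.5000, -0.5000, 0.0000, 2.0000).
‖u_2‖ = 2.5495, so q_2 = (-0.5883, -0.1961, 0.0000, 0.7845).
Qᵀb = (1.9612, -1.5689).
Back-substitute: x_2 = -1.5689/2.5495 = -0.6154.
x_1 = (1.9612 + 2.5495·(-0.6154))/5.0990 = 0.0769.

x = (0.0769, -0.6154)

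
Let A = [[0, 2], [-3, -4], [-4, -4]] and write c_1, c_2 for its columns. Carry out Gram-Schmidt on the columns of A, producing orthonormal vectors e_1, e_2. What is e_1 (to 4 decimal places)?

c_1 = (0, -3, -4); ‖c_1‖ = 5.0000, so e_1 = (0.0000, -0.6000, -0.8000).

e_1 = (0.0000, -0.6000, -0.8000)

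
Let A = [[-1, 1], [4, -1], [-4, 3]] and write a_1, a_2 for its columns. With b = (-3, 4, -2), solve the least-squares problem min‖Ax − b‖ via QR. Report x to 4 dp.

a_1 = (-1, 4, -4); ‖a_1‖ = 5.7446, so q_1 = (-0.1741, 0.6963, -0.6963).
q_1·a_2 = (-0.1741)·1 + 0.6963·(-1) + (-0.6963)·3 = -2.9593.
u_2 = a_2 + 2.9593·q_1 = (0.4848, 1.0606, 0.9394).
‖u_2‖ = 1.4975, so q_2 = (0.3238, 0.7083, 0.6273).
Qᵀb = (4.7001, 0.6071).
Back-substitute: x_2 = 0.6071/1.4975 = 0.4054.
x_1 = (4.7001 + 2.9593·0.4054)/5.7446 = 1.0270.

x = (1.0270, 0.4054)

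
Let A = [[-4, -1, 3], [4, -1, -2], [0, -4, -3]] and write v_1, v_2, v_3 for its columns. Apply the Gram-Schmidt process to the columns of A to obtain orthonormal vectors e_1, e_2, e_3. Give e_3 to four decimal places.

v_1 = (-4, 4, 0); ‖v_1‖ = 5.6569, so e_1 = (-0.7071, 0.7071, 0.0000).
e_1·v_2 = (-0.7071)·(-1) + 0.7071·(-1) + 0.0000·(-4) = 0.0000.
u_2 = v_2 + 0.0000·e_1 = (-1.0000, -1.0000, -4.0000).
‖u_2‖ = 4.2426, so e_2 = (-0.2357, -0.2357, -0.9428).
e_1·v_3 = (-0.7071)·3 + 0.7071·(-2) + 0.0000·(-3) = -3.5355; e_2·v_3 = (-0.2357)·3 + (-0.2357)·(-2) + (-0.9428)·(-3) = 2.5927.
u_3 = v_3 + 3.5355·e_1 − 2.5927·e_2 = (1.1111, 1.1111, -0.5556).
‖u_3‖ = 1.6667, so e_3 = (0.6667, 0.6667, -0.3333).

e_3 = (0.6667, 0.6667, -0.3333)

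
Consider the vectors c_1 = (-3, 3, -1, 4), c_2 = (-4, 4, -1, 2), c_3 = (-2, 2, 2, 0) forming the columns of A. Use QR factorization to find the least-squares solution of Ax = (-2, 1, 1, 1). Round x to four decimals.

x = (0.3333, -0.1667, 0.5833)

c_1 = (-3, 3, -1, 4); ‖c_1‖ = 5.9161, so q_1 = (-0.5071, 0.5071, -0.1690, 0.6761).
q_1·c_2 = (-0.5071)·(-4) + 0.5071·4 + (-0.1690)·(-1) + 0.6761·2 = 5.5780.
u_2 = c_2 − 5.5780·q_1 = (-1.1714, 1.1714, -0.0571, -1.7714).
‖u_2‖ = 2.4260, so q_2 = (-0.4829, 0.4829, -0.0236, -0.7302).
q_1·c_3 = (-0.5071)·(-2) + 0.5071·2 + (-0.1690)·2 + 0.6761·0 = 1.6903; q_2·c_3 = (-0.4829)·(-2) + 0.4829·2 + (-0.0236)·2 + (-0.7302)·0 = 1.8843.
u_3 = c_3 − 1.6903·q_1 − 1.8843·q_2 = (-0.2330, 0.2330, 2.3301, 0.2330).
‖u_3‖ = 2.3648, so q_3 = (-0.0985, 0.0985, 0.9853, 0.0985).
Qᵀb = (2.0284, 0.6948, 1.3795).
Back-substitute: x_3 = 1.3795/2.3648 = 0.5833.
x_2 = (0.6948 − 1.8843·0.5833)/2.4260 = -0.1667.
x_1 = (2.0284 − 5.5780·(-0.1667) − 1.6903·0.5833)/5.9161 = 0.3333.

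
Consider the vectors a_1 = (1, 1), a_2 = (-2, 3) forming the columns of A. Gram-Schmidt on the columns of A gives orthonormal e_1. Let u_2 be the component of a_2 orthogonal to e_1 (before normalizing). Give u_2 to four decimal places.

u_2 = (-2.5000, 2.5000)

a_1 = (1, 1); ‖a_1‖ = 1.4142, so e_1 = (0.7071, 0.7071).
e_1·a_2 = 0.7071·(-2) + 0.7071·3 = 0.7071.
u_2 = a_2 − 0.7071·e_1 = (-2.5000, 2.5000).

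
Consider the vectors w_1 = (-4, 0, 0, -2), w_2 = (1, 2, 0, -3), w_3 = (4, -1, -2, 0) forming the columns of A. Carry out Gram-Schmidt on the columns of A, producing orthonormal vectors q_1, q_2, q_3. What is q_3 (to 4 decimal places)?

w_1 = (-4, 0, 0, -2); ‖w_1‖ = 4.4721, so q_1 = (-0.8944, 0.0000, 0.0000, -0.4472).
q_1·w_2 = (-0.8944)·1 + 0.0000·2 + 0.0000·0 + (-0.4472)·(-3) = 0.4472.
u_2 = w_2 − 0.4472·q_1 = (1.4000, 2.0000, 0.0000, -2.8000).
‖u_2‖ = 3.7148, so q_2 = (0.3769, 0.5384, 0.0000, -0.7537).
q_1·w_3 = (-0.8944)·4 + 0.0000·(-1) + 0.0000·(-2) + (-0.4472)·0 = -3.5777; q_2·w_3 = 0.3769·4 + 0.5384·(-1) + 0.0000·(-2) + (-0.7537)·0 = 0.9691.
u_3 = w_3 + 3.5777·q_1 − 0.9691·q_2 = (0.4348, -1.5217, -2.0000, -0.8696).
‖u_3‖ = 2.6946, so q_3 = (0.1614, -0.5647, -0.7422, -0.3227).

q_3 = (0.1614, -0.5647, -0.7422, -0.3227)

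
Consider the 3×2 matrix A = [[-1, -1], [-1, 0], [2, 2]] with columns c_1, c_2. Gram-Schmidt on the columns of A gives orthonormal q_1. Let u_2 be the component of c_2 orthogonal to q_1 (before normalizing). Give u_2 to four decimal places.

c_1 = (-1, -1, 2); ‖c_1‖ = 2.4495, so q_1 = (-0.4082, -0.4082, 0.8165).
q_1·c_2 = (-0.4082)·(-1) + (-0.4082)·0 + 0.8165·2 = 2.0412.
u_2 = c_2 − 2.0412·q_1 = (-0.1667, 0.8333, 0.3333).

u_2 = (-0.1667, 0.8333, 0.3333)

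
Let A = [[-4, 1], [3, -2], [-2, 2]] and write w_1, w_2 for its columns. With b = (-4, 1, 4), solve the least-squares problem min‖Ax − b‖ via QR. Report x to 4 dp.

x = (1.9538, 3.2615)

w_1 = (-4, 3, -2); ‖w_1‖ = 5.3852, so e_1 = (-0.7428, 0.5571, -0.3714).
e_1·w_2 = (-0.7428)·1 + 0.5571·(-2) + (-0.3714)·2 = -2.5997.
u_2 = w_2 + 2.5997·e_1 = (-0.9310, -0.5517, 1.0345).
‖u_2‖ = 1.4971, so e_2 = (-0.6219, -0.3685, 0.6910).
Qᵀb = (2.0426, 4.8829).
Back-substitute: x_2 = 4.8829/1.4971 = 3.2615.
x_1 = (2.0426 + 2.5997·3.2615)/5.3852 = 1.9538.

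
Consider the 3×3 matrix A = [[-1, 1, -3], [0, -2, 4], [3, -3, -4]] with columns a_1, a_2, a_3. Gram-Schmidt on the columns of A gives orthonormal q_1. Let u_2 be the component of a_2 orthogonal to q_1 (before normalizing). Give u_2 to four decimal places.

q_1 = a_1/‖a_1‖ = (-1, 0, 3)/3.1623 = (-0.3162, 0.0000, 0.9487).
r_{12} = q_1·a_2 = -3.1623.
u_2 = a_2 + 3.1623·q_1 = (0.0000, -2.0000, 0.0000).

u_2 = (0.0000, -2.0000, 0.0000)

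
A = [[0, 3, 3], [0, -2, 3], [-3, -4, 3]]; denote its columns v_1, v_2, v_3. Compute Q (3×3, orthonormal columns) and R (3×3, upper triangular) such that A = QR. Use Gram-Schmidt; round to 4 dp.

Q = [[0.0000, 0.8321, 0.5547], [0.0000, -0.5547, 0.8321], [-1.0000, 0.0000, 0.0000]], R = [[3.0000, 4.0000, -3.0000], [0.0000, 3.6056, 0.8321], [0.0000, 0.0000, 4.1603]]

q_1 = v_1/‖v_1‖ = (0, 0, -3)/3.0000 = (0.0000, 0.0000, -1.0000).
r_{12} = q_1·v_2 = 4.0000.
u_2 = v_2 − 4.0000·q_1 = (3.0000, -2.0000, 0.0000).
‖u_2‖ = 3.6056, so q_2 = (0.8321, -0.5547, 0.0000).
r_{13} = q_1·v_3 = -3.0000; r_{23} = q_2·v_3 = 0.8321.
u_3 = v_3 + 3.0000·q_1 − 0.8321·q_2 = (2.3077, 3.4615, 0.0000).
‖u_3‖ = 4.1603, so q_3 = (0.5547, 0.8321, 0.0000).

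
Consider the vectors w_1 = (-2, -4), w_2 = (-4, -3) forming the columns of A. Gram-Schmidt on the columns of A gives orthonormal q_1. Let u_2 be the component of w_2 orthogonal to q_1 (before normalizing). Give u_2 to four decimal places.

u_2 = (-2.0000, 1.0000)

q_1 = w_1/‖w_1‖ = (-2, -4)/4.4721 = (-0.4472, -0.8944).
r_{12} = q_1·w_2 = 4.4721.
u_2 = w_2 − 4.4721·q_1 = (-2.0000, 1.0000).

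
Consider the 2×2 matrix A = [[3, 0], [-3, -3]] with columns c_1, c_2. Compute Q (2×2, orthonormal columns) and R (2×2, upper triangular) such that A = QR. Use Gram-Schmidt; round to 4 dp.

e_1 = c_1/‖c_1‖ = (3, -3)/4.2426 = (0.7071, -0.7071).
r_{12} = e_1·c_2 = 2.1213.
u_2 = c_2 − 2.1213·e_1 = (-1.5000, -1.5000).
‖u_2‖ = 2.1213, so e_2 = (-0.7071, -0.7071).

Q = [[0.7071, -0.7071], [-0.7071, -0.7071]], R = [[4.2426, 2.1213], [0.0000, 2.1213]]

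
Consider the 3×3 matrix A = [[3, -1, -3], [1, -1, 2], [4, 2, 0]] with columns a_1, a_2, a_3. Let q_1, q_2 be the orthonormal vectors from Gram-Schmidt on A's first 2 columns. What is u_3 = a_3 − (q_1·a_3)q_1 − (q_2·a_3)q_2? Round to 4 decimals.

a_1 = (3, 1, 4); ‖a_1‖ = 5.0990, so q_1 = (0.5883, 0.1961, 0.7845).
q_1·a_2 = 0.5883·(-1) + 0.1961·(-1) + 0.7845·2 = 0.7845.
u_2 = a_2 − 0.7845·q_1 = (-1.4615, -1.1538, 1.3846).
‖u_2‖ = 2.3205, so q_2 = (-0.6298, -0.4972, 0.5967).
q_1·a_3 = 0.5883·(-3) + 0.1961·2 + 0.7845·0 = -1.3728; q_2·a_3 = (-0.6298)·(-3) + (-0.4972)·2 + 0.5967·0 = 0.8950.
u_3 = a_3 + 1.3728·q_1 − 0.8950·q_2 = (-1.6286, 2.7143, 0.5429).

u_3 = (-1.6286, 2.7143, 0.5429)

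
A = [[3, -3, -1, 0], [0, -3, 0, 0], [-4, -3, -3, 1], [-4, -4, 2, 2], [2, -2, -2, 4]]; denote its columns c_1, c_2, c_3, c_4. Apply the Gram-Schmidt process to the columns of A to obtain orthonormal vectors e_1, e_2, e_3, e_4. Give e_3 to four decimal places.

e_3 = (0.0143, 0.1614, -0.7303, 0.5785, -0.3251)

e_1 = c_1/‖c_1‖ = (3, 0, -4, -4, 2)/6.7082 = (0.4472, 0.0000, -0.5963, -0.5963, 0.2981).
r_{12} = e_1·c_2 = 2.2361.
u_2 = c_2 − 2.2361·e_1 = (-4.0000, -3.0000, -1.6667, -2.6667, -2.6667).
‖u_2‖ = 6.4807, so e_2 = (-0.6172, -0.4629, -0.2572, -0.4115, -0.4115).
r_{13} = e_1·c_3 = -0.4472; r_{23} = e_2·c_3 = 1.3887.
u_3 = c_3 + 0.4472·e_1 − 1.3887·e_2 = (0.0571, 0.6429, -2.9095, 2.3048, -1.2952).
‖u_3‖ = 3.9839, so e_3 = (0.0143, 0.1614, -0.7303, 0.5785, -0.3251).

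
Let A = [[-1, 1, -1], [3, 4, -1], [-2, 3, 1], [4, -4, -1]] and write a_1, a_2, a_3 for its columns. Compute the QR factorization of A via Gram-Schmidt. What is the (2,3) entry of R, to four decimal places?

a_1 = (-1, 3, -2, 4); ‖a_1‖ = 5.4772, so q_1 = (-0.1826, 0.5477, -0.3651, 0.7303).
q_1·a_2 = (-0.1826)·1 + 0.5477·4 + (-0.3651)·3 + 0.7303·(-4) = -2.0083.
u_2 = a_2 + 2.0083·q_1 = (0.6333, 5.1000, 2.2667, -2.5333).
‖u_2‖ = 6.1617, so q_2 = (0.1028, 0.8277, 0.3679, -0.4111).
r_{23} = q_2·a_3 = -0.1515.

r_{23} = -0.1515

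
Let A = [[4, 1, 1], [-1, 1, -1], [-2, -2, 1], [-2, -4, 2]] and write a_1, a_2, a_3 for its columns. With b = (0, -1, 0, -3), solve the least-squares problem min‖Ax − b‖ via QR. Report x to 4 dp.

x = (-0.5094, 1.3962, 1.2075)

a_1 = (4, -1, -2, -2); ‖a_1‖ = 5.0000, so q_1 = (0.8000, -0.2000, -0.4000, -0.4000).
q_1·a_2 = 0.8000·1 + (-0.2000)·1 + (-0.4000)·(-2) + (-0.4000)·(-4) = 3.0000.
u_2 = a_2 − 3.0000·q_1 = (-1.4000, 1.6000, -0.8000, -2.8000).
‖u_2‖ = 3.6056, so q_2 = (-0.3883, 0.4438, -0.2219, -0.7766).
q_1·a_3 = 0.8000·1 + (-0.2000)·(-1) + (-0.4000)·1 + (-0.4000)·2 = -0.2000; q_2·a_3 = (-0.3883)·1 + 0.4438·(-1) + (-0.2219)·1 + (-0.7766)·2 = -2.6071.
u_3 = a_3 + 0.2000·q_1 + 2.6071·q_2 = (0.1477, 0.1169, 0.3415, -0.1046).
‖u_3‖ = 0.4038, so q_3 = (0.3657, 0.2895, 0.8458, -0.2591).
Qᵀb = (1.4000, 1.8860, 0.4876).
Back-substitute: x_3 = 0.4876/0.4038 = 1.2075.
x_2 = (1.8860 + 2.6071·1.2075)/3.6056 = 1.3962.
x_1 = (1.4000 − 3.0000·1.3962 + 0.2000·1.2075)/5.0000 = -0.5094.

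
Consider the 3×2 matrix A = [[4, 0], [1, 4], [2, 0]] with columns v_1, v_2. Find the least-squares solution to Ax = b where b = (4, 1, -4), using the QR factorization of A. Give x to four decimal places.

x = (0.4000, 0.1500)

v_1 = (4, 1, 2); ‖v_1‖ = 4.5826, so q_1 = (0.8729, 0.2182, 0.4364).
q_1·v_2 = 0.8729·0 + 0.2182·4 + 0.4364·0 = 0.8729.
u_2 = v_2 − 0.8729·q_1 = (-0.7619, 3.8095, -0.3810).
‖u_2‖ = 3.9036, so q_2 = (-0.1952, 0.9759, -0.0976).
Qᵀb = (1.9640, 0.5855).
Back-substitute: x_2 = 0.5855/3.9036 = 0.1500.
x_1 = (1.9640 − 0.8729·0.1500)/4.5826 = 0.4000.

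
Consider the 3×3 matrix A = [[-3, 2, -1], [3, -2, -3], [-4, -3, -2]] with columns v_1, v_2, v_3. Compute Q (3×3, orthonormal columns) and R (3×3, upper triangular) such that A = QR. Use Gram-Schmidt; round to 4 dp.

v_1 = (-3, 3, -4); ‖v_1‖ = 5.8310, so e_1 = (-0.5145, 0.5145, -0.6860).
e_1·v_2 = (-0.5145)·2 + 0.5145·(-2) + (-0.6860)·(-3) = 0.0000.
u_2 = v_2 + 0.0000·e_1 = (2.0000, -2.0000, -3.0000).
‖u_2‖ = 4.1231, so e_2 = (0.4851, -0.4851, -0.7276).
e_1·v_3 = (-0.5145)·(-1) + 0.5145·(-3) + (-0.6860)·(-2) = 0.3430; e_2·v_3 = 0.4851·(-1) + (-0.4851)·(-3) + (-0.7276)·(-2) = 2.4254.
u_3 = v_3 − 0.3430·e_1 − 2.4254·e_2 = (-2.0000, -2.0000, 0.0000).
‖u_3‖ = 2.8284, so e_3 = (-0.7071, -0.7071, 0.0000).

Q = [[-0.5145, 0.4851, -0.7071], [0.5145, -0.4851, -0.7071], [-0.6860, -0.7276, 0.0000]], R = [[5.8310, 0.0000, 0.3430], [0.0000, 4.1231, 2.4254], [0.0000, 0.0000, 2.8284]]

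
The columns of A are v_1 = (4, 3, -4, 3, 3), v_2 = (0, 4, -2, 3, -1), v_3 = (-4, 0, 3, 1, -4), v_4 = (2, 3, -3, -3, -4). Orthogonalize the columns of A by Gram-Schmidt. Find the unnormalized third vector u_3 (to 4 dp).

u_3 = (0.1536, -0.6179, 0.7130, 1.3154, 0.0484)

v_1 = (4, 3, -4, 3, 3); ‖v_1‖ = 7.6811, so q_1 = (0.5208, 0.3906, -0.5208, 0.3906, 0.3906).
q_1·v_2 = 0.5208·0 + 0.3906·4 + (-0.5208)·(-2) + 0.3906·3 + 0.3906·(-1) = 3.3849.
u_2 = v_2 − 3.3849·q_1 = (-1.7627, 2.6780, -0.2373, 1.6780, -2.3220).
‖u_2‖ = 4.3061, so q_2 = (-0.4094, 0.6219, -0.0551, 0.3897, -0.5392).
q_1·v_3 = 0.5208·(-4) + 0.3906·0 + (-0.5208)·3 + 0.3906·1 + 0.3906·(-4) = -4.8170; q_2·v_3 = (-0.4094)·(-4) + 0.6219·0 + (-0.0551)·3 + 0.3897·1 + (-0.5392)·(-4) = 4.0188.
u_3 = v_3 + 4.8170·q_1 − 4.0188·q_2 = (0.1536, -0.6179, 0.7130, 1.3154, 0.0484).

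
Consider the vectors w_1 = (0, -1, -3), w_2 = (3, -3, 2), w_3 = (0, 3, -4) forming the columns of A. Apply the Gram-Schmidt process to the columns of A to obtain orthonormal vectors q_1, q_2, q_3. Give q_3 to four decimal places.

q_1 = w_1/‖w_1‖ = (0, -1, -3)/3.1623 = (0.0000, -0.3162, -0.9487).
r_{12} = q_1·w_2 = -0.9487.
u_2 = w_2 + 0.9487·q_1 = (3.0000, -3.3000, 1.1000).
‖u_2‖ = 4.5935, so q_2 = (0.6531, -0.7184, 0.2395).
r_{13} = q_1·w_3 = 2.8460; r_{23} = q_2·w_3 = -3.1131.
u_3 = w_3 − 2.8460·q_1 + 3.1131·q_2 = (2.0332, 1.6635, -0.5545).
‖u_3‖ = 2.6849, so q_3 = (0.7573, 0.6196, -0.2065).

q_3 = (0.7573, 0.6196, -0.2065)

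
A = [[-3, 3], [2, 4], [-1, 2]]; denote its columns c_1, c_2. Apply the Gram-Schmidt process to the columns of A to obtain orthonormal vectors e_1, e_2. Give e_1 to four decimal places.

e_1 = c_1/‖c_1‖ = (-3, 2, -1)/3.7417 = (-0.8018, 0.5345, -0.2673).

e_1 = (-0.8018, 0.5345, -0.2673)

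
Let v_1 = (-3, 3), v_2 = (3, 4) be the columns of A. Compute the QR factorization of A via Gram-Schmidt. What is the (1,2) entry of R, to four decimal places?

r_{12} = 0.7071

v_1 = (-3, 3); ‖v_1‖ = 4.2426, so q_1 = (-0.7071, 0.7071).
r_{12} = q_1·v_2 = 0.7071.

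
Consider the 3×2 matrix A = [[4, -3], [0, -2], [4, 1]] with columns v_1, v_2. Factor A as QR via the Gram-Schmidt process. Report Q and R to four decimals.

v_1 = (4, 0, 4); ‖v_1‖ = 5.6569, so q_1 = (0.7071, 0.0000, 0.7071).
q_1·v_2 = 0.7071·(-3) + 0.0000·(-2) + 0.7071·1 = -1.4142.
u_2 = v_2 + 1.4142·q_1 = (-2.0000, -2.0000, 2.0000).
‖u_2‖ = 3.4641, so q_2 = (-0.5774, -0.5774, 0.5774).

Q = [[0.7071, -0.5774], [0.0000, -0.5774], [0.7071, 0.5774]], R = [[5.6569, -1.4142], [0.0000, 3.4641]]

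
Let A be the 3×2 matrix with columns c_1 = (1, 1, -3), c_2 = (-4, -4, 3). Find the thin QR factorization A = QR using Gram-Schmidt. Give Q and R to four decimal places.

Q = [[0.3015, -0.6396], [0.3015, -0.6396], [-0.9045, -0.4264]], R = [[3.3166, -5.1257], [0.0000, 3.8376]]

c_1 = (1, 1, -3); ‖c_1‖ = 3.3166, so q_1 = (0.3015, 0.3015, -0.9045).
q_1·c_2 = 0.3015·(-4) + 0.3015·(-4) + (-0.9045)·3 = -5.1257.
u_2 = c_2 + 5.1257·q_1 = (-2.4545, -2.4545, -1.6364).
‖u_2‖ = 3.8376, so q_2 = (-0.6396, -0.6396, -0.4264).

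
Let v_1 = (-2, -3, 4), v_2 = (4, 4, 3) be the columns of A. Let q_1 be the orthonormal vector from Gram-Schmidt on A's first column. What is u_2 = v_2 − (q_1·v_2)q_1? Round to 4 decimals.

q_1 = v_1/‖v_1‖ = (-2, -3, 4)/5.3852 = (-0.3714, -0.5571, 0.7428).
r_{12} = q_1·v_2 = -1.4856.
u_2 = v_2 + 1.4856·q_1 = (3.4483, 3.1724, 4.1034).

u_2 = (3.4483, 3.1724, 4.1034)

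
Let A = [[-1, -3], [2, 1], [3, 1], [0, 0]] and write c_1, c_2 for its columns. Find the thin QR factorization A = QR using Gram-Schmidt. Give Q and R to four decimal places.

e_1 = c_1/‖c_1‖ = (-1, 2, 3, 0)/3.7417 = (-0.2673, 0.5345, 0.8018, 0.0000).
r_{12} = e_1·c_2 = 2.1381.
u_2 = c_2 − 2.1381·e_1 = (-2.4286, -0.1429, -0.7143, 0.0000).
‖u_2‖ = 2.5355, so e_2 = (-0.9578, -0.0563, -0.2817, 0.0000).

Q = [[-0.2673, -0.9578], [0.5345, -0.0563], [0.8018, -0.2817], [0.0000, 0.0000]], R = [[3.7417, 2.1381], [0.0000, 2.5355]]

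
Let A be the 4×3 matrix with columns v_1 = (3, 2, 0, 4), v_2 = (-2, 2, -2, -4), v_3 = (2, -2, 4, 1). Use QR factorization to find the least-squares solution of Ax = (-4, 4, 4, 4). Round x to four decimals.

v_1 = (3, 2, 0, 4); ‖v_1‖ = 5.3852, so q_1 = (0.5571, 0.3714, 0.0000, 0.7428).
q_1·v_2 = 0.5571·(-2) + 0.3714·2 + 0.0000·(-2) + 0.7428·(-4) = -3.3425.
u_2 = v_2 + 3.3425·q_1 = (-0.1379, 3.2414, -2.0000, -1.5172).
‖u_2‖ = 4.1021, so q_2 = (-0.0336, 0.7902, -0.4875, -0.3699).
q_1·v_3 = 0.5571·2 + 0.3714·(-2) + 0.0000·4 + 0.7428·1 = 1.1142; q_2·v_3 = (-0.0336)·2 + 0.7902·(-2) + (-0.4875)·4 + (-0.3699)·1 = -3.9676.
u_3 = v_3 − 1.1142·q_1 + 3.9676·q_2 = (1.2459, 0.7213, 2.0656, -1.2951).
‖u_3‖ = 2.8313, so q_3 = (0.4400, 0.2548, 0.7295, -0.4574).
Qᵀb = (2.2283, -0.1345, 0.3474).
Back-substitute: x_3 = 0.3474/2.8313 = 0.1227.
x_2 = (-0.1345 + 3.9676·0.1227)/4.1021 = 0.0859.
x_1 = (2.2283 + 3.3425·0.0859 − 1.1142·0.1227)/5.3852 = 0.4417.

x = (0.4417, 0.0859, 0.1227)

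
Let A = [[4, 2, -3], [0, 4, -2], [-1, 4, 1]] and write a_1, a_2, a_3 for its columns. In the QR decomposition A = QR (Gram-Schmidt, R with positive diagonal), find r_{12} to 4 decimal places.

r_{12} = 0.9701

a_1 = (4, 0, -1); ‖a_1‖ = 4.1231, so e_1 = (0.9701, 0.0000, -0.2425).
r_{12} = e_1·a_2 = 0.9701.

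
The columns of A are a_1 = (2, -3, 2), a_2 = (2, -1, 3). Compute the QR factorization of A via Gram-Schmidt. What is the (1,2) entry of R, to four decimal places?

r_{12} = 3.1530

a_1 = (2, -3, 2); ‖a_1‖ = 4.1231, so e_1 = (0.4851, -0.7276, 0.4851).
r_{12} = e_1·a_2 = 3.1530.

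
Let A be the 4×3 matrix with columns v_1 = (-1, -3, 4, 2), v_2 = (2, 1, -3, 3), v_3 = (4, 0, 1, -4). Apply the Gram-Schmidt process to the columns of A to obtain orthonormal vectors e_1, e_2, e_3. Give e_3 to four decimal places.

e_3 = (0.9058, -0.1683, 0.2494, -0.2983)

e_1 = v_1/‖v_1‖ = (-1, -3, 4, 2)/5.4772 = (-0.1826, -0.5477, 0.7303, 0.3651).
r_{12} = e_1·v_2 = -2.0083.
u_2 = v_2 + 2.0083·e_1 = (1.6333, -0.1000, -1.5333, 3.7333).
‖u_2‖ = 4.3551, so e_2 = (0.3750, -0.0230, -0.3521, 0.8572).
r_{13} = e_1·v_3 = -1.4606; r_{23} = e_2·v_3 = -2.2809.
u_3 = v_3 + 1.4606·e_1 + 2.2809·e_2 = (4.5888, -0.8524, 1.2636, -1.5114).
‖u_3‖ = 5.0660, so e_3 = (0.9058, -0.1683, 0.2494, -0.2983).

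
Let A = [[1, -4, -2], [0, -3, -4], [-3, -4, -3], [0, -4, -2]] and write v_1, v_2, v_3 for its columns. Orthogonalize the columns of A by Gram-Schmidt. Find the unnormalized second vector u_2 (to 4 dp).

u_2 = (-4.8000, -3.0000, -1.6000, -4.0000)

q_1 = v_1/‖v_1‖ = (1, 0, -3, 0)/3.1623 = (0.3162, 0.0000, -0.9487, 0.0000).
r_{12} = q_1·v_2 = 2.5298.
u_2 = v_2 − 2.5298·q_1 = (-4.8000, -3.0000, -1.6000, -4.0000).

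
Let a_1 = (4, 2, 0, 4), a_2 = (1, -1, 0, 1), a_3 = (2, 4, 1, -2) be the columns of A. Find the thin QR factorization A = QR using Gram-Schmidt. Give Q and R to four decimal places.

a_1 = (4, 2, 0, 4); ‖a_1‖ = 6.0000, so q_1 = (0.6667, 0.3333, 0.0000, 0.6667).
q_1·a_2 = 0.6667·1 + 0.3333·(-1) + 0.0000·0 + 0.6667·1 = 1.0000.
u_2 = a_2 − 1.0000·q_1 = (0.3333, -1.3333, 0.0000, 0.3333).
‖u_2‖ = 1.4142, so q_2 = (0.2357, -0.9428, 0.0000, 0.2357).
q_1·a_3 = 0.6667·2 + 0.3333·4 + 0.0000·1 + 0.6667·(-2) = 1.3333; q_2·a_3 = 0.2357·2 + (-0.9428)·4 + 0.0000·1 + 0.2357·(-2) = -3.7712.
u_3 = a_3 − 1.3333·q_1 + 3.7712·q_2 = (2.0000, 0.0000, 1.0000, -2.0000).
‖u_3‖ = 3.0000, so q_3 = (0.6667, 0.0000, 0.3333, -0.6667).

Q = [[0.6667, 0.2357, 0.6667], [0.3333, -0.9428, 0.0000], [0.0000, 0.0000, 0.3333], [0.6667, 0.2357, -0.6667]], R = [[6.0000, 1.0000, 1.3333], [0.0000, 1.4142, -3.7712], [0.0000, 0.0000, 3.0000]]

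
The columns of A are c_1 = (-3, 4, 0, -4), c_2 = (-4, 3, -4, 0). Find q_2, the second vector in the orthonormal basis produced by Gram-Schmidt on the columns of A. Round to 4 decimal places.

q_1 = c_1/‖c_1‖ = (-3, 4, 0, -4)/6.4031 = (-0.4685, 0.6247, 0.0000, -0.6247).
r_{12} = q_1·c_2 = 3.7482.
u_2 = c_2 − 3.7482·q_1 = (-2.2439, 0.6585, -4.0000, 2.3415).
‖u_2‖ = 5.1915, so q_2 = (-0.4322, 0.1269, -0.7705, 0.4510).

q_2 = (-0.4322, 0.1269, -0.7705, 0.4510)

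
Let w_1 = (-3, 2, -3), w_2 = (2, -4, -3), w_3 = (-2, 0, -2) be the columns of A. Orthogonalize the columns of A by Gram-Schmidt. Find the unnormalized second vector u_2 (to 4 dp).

u_2 = (1.3182, -3.5455, -3.6818)

w_1 = (-3, 2, -3); ‖w_1‖ = 4.6904, so e_1 = (-0.6396, 0.4264, -0.6396).
e_1·w_2 = (-0.6396)·2 + 0.4264·(-4) + (-0.6396)·(-3) = -1.0660.
u_2 = w_2 + 1.0660·e_1 = (1.3182, -3.5455, -3.6818).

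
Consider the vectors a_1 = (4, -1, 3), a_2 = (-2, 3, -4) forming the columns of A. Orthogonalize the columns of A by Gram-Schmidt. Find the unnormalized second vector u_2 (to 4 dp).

q_1 = a_1/‖a_1‖ = (4, -1, 3)/5.0990 = (0.7845, -0.1961, 0.5883).
r_{12} = q_1·a_2 = -4.5107.
u_2 = a_2 + 4.5107·q_1 = (1.5385, 2.1154, -1.3462).

u_2 = (1.5385, 2.1154, -1.3462)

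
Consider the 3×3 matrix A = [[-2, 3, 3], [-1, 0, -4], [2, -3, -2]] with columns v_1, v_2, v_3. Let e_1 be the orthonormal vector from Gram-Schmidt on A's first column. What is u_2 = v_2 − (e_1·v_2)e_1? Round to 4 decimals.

v_1 = (-2, -1, 2); ‖v_1‖ = 3.0000, so e_1 = (-0.6667, -0.3333, 0.6667).
e_1·v_2 = (-0.6667)·3 + (-0.3333)·0 + 0.6667·(-3) = -4.0000.
u_2 = v_2 + 4.0000·e_1 = (0.3333, -1.3333, -0.3333).

u_2 = (0.3333, -1.3333, -0.3333)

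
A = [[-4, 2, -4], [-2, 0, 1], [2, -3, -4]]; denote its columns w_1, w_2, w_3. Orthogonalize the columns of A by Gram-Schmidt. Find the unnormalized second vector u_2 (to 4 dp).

u_2 = (-0.3333, -1.1667, -1.8333)

w_1 = (-4, -2, 2); ‖w_1‖ = 4.8990, so e_1 = (-0.8165, -0.4082, 0.4082).
e_1·w_2 = (-0.8165)·2 + (-0.4082)·0 + 0.4082·(-3) = -2.8577.
u_2 = w_2 + 2.8577·e_1 = (-0.3333, -1.1667, -1.8333).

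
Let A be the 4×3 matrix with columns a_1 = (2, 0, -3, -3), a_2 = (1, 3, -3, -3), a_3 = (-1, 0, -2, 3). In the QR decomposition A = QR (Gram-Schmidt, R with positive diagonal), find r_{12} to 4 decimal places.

e_1 = a_1/‖a_1‖ = (2, 0, -3, -3)/4.6904 = (0.4264, 0.0000, -0.6396, -0.6396).
r_{12} = e_1·a_2 = 4.2640.

r_{12} = 4.2640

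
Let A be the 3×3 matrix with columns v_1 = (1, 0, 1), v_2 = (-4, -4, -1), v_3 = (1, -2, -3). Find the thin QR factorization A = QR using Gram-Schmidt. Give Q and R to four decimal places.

Q = [[0.7071, -0.3313, 0.6247], [0.0000, -0.8835, -0.4685], [0.7071, 0.3313, -0.6247]], R = [[1.4142, -3.5355, -1.4142], [0.0000, 4.5277, 0.4417], [0.0000, 0.0000, 3.4358]]

v_1 = (1, 0, 1); ‖v_1‖ = 1.4142, so e_1 = (0.7071, 0.0000, 0.7071).
e_1·v_2 = 0.7071·(-4) + 0.0000·(-4) + 0.7071·(-1) = -3.5355.
u_2 = v_2 + 3.5355·e_1 = (-1.5000, -4.0000, 1.5000).
‖u_2‖ = 4.5277, so e_2 = (-0.3313, -0.8835, 0.3313).
e_1·v_3 = 0.7071·1 + 0.0000·(-2) + 0.7071·(-3) = -1.4142; e_2·v_3 = (-0.3313)·1 + (-0.8835)·(-2) + 0.3313·(-3) = 0.4417.
u_3 = v_3 + 1.4142·e_1 − 0.4417·e_2 = (2.1463, -1.6098, -2.1463).
‖u_3‖ = 3.4358, so e_3 = (0.6247, -0.4685, -0.6247).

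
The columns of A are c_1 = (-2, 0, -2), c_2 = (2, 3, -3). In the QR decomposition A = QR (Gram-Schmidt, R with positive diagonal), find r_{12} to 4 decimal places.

r_{12} = 0.7071

c_1 = (-2, 0, -2); ‖c_1‖ = 2.8284, so e_1 = (-0.7071, 0.0000, -0.7071).
r_{12} = e_1·c_2 = 0.7071.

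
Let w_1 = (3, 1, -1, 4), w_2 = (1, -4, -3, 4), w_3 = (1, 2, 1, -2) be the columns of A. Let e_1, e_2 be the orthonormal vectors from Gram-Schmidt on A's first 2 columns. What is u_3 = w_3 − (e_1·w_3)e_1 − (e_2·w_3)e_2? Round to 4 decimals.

u_3 = (0.9333, -0.2370, -0.3407, -0.7259)

w_1 = (3, 1, -1, 4); ‖w_1‖ = 5.1962, so e_1 = (0.5774, 0.1925, -0.1925, 0.7698).
e_1·w_2 = 0.5774·1 + 0.1925·(-4) + (-0.1925)·(-3) + 0.7698·4 = 3.4641.
u_2 = w_2 − 3.4641·e_1 = (-1.0000, -4.6667, -2.3333, 1.3333).
‖u_2‖ = 5.4772, so e_2 = (-0.1826, -0.8520, -0.4260, 0.2434).
e_1·w_3 = 0.5774·1 + 0.1925·2 + (-0.1925)·1 + 0.7698·(-2) = -0.7698; e_2·w_3 = (-0.1826)·1 + (-0.8520)·2 + (-0.4260)·1 + 0.2434·(-2) = -2.7995.
u_3 = w_3 + 0.7698·e_1 + 2.7995·e_2 = (0.9333, -0.2370, -0.3407, -0.7259).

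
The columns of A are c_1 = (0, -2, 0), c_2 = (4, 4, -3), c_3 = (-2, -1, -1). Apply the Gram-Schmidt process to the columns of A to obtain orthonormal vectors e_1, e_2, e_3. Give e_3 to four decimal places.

e_3 = (-0.6000, 0.0000, -0.8000)

c_1 = (0, -2, 0); ‖c_1‖ = 2.0000, so e_1 = (0.0000, -1.0000, 0.0000).
e_1·c_2 = 0.0000·4 + (-1.0000)·4 + 0.0000·(-3) = -4.0000.
u_2 = c_2 + 4.0000·e_1 = (4.0000, 0.0000, -3.0000).
‖u_2‖ = 5.0000, so e_2 = (0.8000, 0.0000, -0.6000).
e_1·c_3 = 0.0000·(-2) + (-1.0000)·(-1) + 0.0000·(-1) = 1.0000; e_2·c_3 = 0.8000·(-2) + 0.0000·(-1) + (-0.6000)·(-1) = -1.0000.
u_3 = c_3 − 1.0000·e_1 + 1.0000·e_2 = (-1.2000, 0.0000, -1.6000).
‖u_3‖ = 2.0000, so e_3 = (-0.6000, 0.0000, -0.8000).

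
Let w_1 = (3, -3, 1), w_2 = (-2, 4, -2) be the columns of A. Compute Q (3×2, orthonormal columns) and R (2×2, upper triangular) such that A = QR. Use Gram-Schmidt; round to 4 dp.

w_1 = (3, -3, 1); ‖w_1‖ = 4.3589, so q_1 = (0.6882, -0.6882, 0.2294).
q_1·w_2 = 0.6882·(-2) + (-0.6882)·4 + 0.2294·(-2) = -4.5883.
u_2 = w_2 + 4.5883·q_1 = (1.1579, 0.8421, -0.9474).
‖u_2‖ = 1.7168, so q_2 = (0.6745, 0.4905, -0.5518).

Q = [[0.6882, 0.6745], [-0.6882, 0.4905], [0.2294, -0.5518]], R = [[4.3589, -4.5883], [0.0000, 1.7168]]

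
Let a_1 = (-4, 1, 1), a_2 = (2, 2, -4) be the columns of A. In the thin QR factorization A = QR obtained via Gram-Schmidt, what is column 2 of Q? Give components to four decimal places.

q_2 = (-0.0517, 0.5950, -0.8020)

a_1 = (-4, 1, 1); ‖a_1‖ = 4.2426, so q_1 = (-0.9428, 0.2357, 0.2357).
q_1·a_2 = (-0.9428)·2 + 0.2357·2 + 0.2357·(-4) = -2.3570.
u_2 = a_2 + 2.3570·q_1 = (-0.2222, 2.5556, -3.4444).
‖u_2‖ = 4.2947, so q_2 = (-0.0517, 0.5950, -0.8020).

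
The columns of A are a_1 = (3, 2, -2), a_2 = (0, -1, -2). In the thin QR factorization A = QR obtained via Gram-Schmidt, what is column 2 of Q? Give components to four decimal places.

a_1 = (3, 2, -2); ‖a_1‖ = 4.1231, so q_1 = (0.7276, 0.4851, -0.4851).
q_1·a_2 = 0.7276·0 + 0.4851·(-1) + (-0.4851)·(-2) = 0.4851.
u_2 = a_2 − 0.4851·q_1 = (-0.3529, -1.2353, -1.7647).
‖u_2‖ = 2.1828, so q_2 = (-0.1617, -0.5659, -0.8085).

q_2 = (-0.1617, -0.5659, -0.8085)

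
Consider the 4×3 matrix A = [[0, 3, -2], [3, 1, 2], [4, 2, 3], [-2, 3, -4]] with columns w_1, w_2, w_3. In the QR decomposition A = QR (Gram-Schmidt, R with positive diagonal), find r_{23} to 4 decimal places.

r_{23} = -3.0781

w_1 = (0, 3, 4, -2); ‖w_1‖ = 5.3852, so e_1 = (0.0000, 0.5571, 0.7428, -0.3714).
e_1·w_2 = 0.0000·3 + 0.5571·1 + 0.7428·2 + (-0.3714)·3 = 0.9285.
u_2 = w_2 − 0.9285·e_1 = (3.0000, 0.4828, 1.3103, 3.3448).
‖u_2‖ = 4.7051, so e_2 = (0.6376, 0.1026, 0.2785, 0.7109).
r_{23} = e_2·w_3 = -3.0781.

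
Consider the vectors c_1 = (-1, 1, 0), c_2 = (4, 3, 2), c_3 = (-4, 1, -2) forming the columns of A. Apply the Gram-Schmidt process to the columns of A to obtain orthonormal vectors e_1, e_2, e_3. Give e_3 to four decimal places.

c_1 = (-1, 1, 0); ‖c_1‖ = 1.4142, so e_1 = (-0.7071, 0.7071, 0.0000).
e_1·c_2 = (-0.7071)·4 + 0.7071·3 + 0.0000·2 = -0.7071.
u_2 = c_2 + 0.7071·e_1 = (3.5000, 3.5000, 2.0000).
‖u_2‖ = 5.3385, so e_2 = (0.6556, 0.6556, 0.3746).
e_1·c_3 = (-0.7071)·(-4) + 0.7071·1 + 0.0000·(-2) = 3.5355; e_2·c_3 = 0.6556·(-4) + 0.6556·1 + 0.3746·(-2) = -2.7161.
u_3 = c_3 − 3.5355·e_1 + 2.7161·e_2 = (0.2807, 0.2807, -0.9825).
‖u_3‖ = 1.0596, so e_3 = (0.2649, 0.2649, -0.9272).

e_3 = (0.2649, 0.2649, -0.9272)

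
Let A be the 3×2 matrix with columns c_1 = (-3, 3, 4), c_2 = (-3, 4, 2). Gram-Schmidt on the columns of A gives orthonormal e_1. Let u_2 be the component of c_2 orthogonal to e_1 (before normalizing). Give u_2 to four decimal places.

e_1 = c_1/‖c_1‖ = (-3, 3, 4)/5.8310 = (-0.5145, 0.5145, 0.6860).
r_{12} = e_1·c_2 = 4.9735.
u_2 = c_2 − 4.9735·e_1 = (-0.4412, 1.4412, -1.4118).

u_2 = (-0.4412, 1.4412, -1.4118)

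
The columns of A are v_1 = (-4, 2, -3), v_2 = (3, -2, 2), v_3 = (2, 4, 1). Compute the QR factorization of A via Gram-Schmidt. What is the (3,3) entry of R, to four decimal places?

e_1 = v_1/‖v_1‖ = (-4, 2, -3)/5.3852 = (-0.7428, 0.3714, -0.5571).
r_{12} = e_1·v_2 = -4.0853.
u_2 = v_2 + 4.0853·e_1 = (-0.0345, -0.4828, -0.2759).
‖u_2‖ = 0.5571, so e_2 = (-0.0619, -0.8666, -0.4952).
r_{13} = e_1·v_3 = -0.5571; r_{23} = e_2·v_3 = -4.0853.
u_3 = v_3 + 0.5571·e_1 + 4.0853·e_2 = (1.3333, 0.6667, -1.3333).
r_{33} = ‖u_3‖ = 2.0000.

r_{33} = 2.0000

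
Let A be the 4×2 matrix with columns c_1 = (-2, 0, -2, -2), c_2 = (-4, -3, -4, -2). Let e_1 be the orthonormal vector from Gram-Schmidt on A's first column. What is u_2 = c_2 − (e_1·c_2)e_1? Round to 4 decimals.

u_2 = (-0.6667, -3.0000, -0.6667, 1.3333)

c_1 = (-2, 0, -2, -2); ‖c_1‖ = 3.4641, so e_1 = (-0.5774, 0.0000, -0.5774, -0.5774).
e_1·c_2 = (-0.5774)·(-4) + 0.0000·(-3) + (-0.5774)·(-4) + (-0.5774)·(-2) = 5.7735.
u_2 = c_2 − 5.7735·e_1 = (-0.6667, -3.0000, -0.6667, 1.3333).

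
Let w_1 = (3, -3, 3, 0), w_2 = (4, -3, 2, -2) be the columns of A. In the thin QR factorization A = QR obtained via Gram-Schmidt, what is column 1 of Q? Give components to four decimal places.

q_1 = (0.5774, -0.5774, 0.5774, 0.0000)

w_1 = (3, -3, 3, 0); ‖w_1‖ = 5.1962, so q_1 = (0.5774, -0.5774, 0.5774, 0.0000).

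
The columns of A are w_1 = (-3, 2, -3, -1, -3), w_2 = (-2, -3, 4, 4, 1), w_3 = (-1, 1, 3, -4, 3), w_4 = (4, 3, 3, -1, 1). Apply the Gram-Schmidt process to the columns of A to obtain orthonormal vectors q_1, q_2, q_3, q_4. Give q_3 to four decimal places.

q_3 = (-0.4679, 0.2087, 0.4648, -0.6303, 0.3524)

q_1 = w_1/‖w_1‖ = (-3, 2, -3, -1, -3)/5.6569 = (-0.5303, 0.3536, -0.5303, -0.1768, -0.5303).
r_{12} = q_1·w_2 = -3.3588.
u_2 = w_2 + 3.3588·q_1 = (-3.7812, -1.8125, 2.2188, 3.4062, -0.7812).
‖u_2‖ = 5.8923, so q_2 = (-0.6417, -0.3076, 0.3766, 0.5781, -0.1326).
r_{13} = q_1·w_3 = -1.5910; r_{23} = q_2·w_3 = -1.2463.
u_3 = w_3 + 1.5910·q_1 + 1.2463·q_2 = (-2.6436, 1.1791, 2.6256, -3.5608, 1.9910).
‖u_3‖ = 5.6494, so q_3 = (-0.4679, 0.2087, 0.4648, -0.6303, 0.3524).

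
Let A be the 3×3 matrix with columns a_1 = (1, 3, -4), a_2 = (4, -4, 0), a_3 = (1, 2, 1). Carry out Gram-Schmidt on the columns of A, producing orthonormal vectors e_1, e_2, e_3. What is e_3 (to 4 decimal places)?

a_1 = (1, 3, -4); ‖a_1‖ = 5.0990, so e_1 = (0.1961, 0.5883, -0.7845).
e_1·a_2 = 0.1961·4 + 0.5883·(-4) + (-0.7845)·0 = -1.5689.
u_2 = a_2 + 1.5689·e_1 = (4.3077, -3.0769, -1.2308).
‖u_2‖ = 5.4349, so e_2 = (0.7926, -0.5661, -0.2265).
e_1·a_3 = 0.1961·1 + 0.5883·2 + (-0.7845)·1 = 0.5883; e_2·a_3 = 0.7926·1 + (-0.5661)·2 + (-0.2265)·1 = -0.5661.
u_3 = a_3 − 0.5883·e_1 + 0.5661·e_2 = (1.3333, 1.3333, 1.3333).
‖u_3‖ = 2.3094, so e_3 = (0.5774, 0.5774, 0.5774).

e_3 = (0.5774, 0.5774, 0.5774)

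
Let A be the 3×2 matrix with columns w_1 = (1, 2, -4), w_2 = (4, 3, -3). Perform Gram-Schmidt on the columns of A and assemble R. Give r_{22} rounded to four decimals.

w_1 = (1, 2, -4); ‖w_1‖ = 4.5826, so q_1 = (0.2182, 0.4364, -0.8729).
q_1·w_2 = 0.2182·4 + 0.4364·3 + (-0.8729)·(-3) = 4.8008.
u_2 = w_2 − 4.8008·q_1 = (2.9524, 0.9048, 1.1905).
r_{22} = ‖u_2‖ = 3.3094.

r_{22} = 3.3094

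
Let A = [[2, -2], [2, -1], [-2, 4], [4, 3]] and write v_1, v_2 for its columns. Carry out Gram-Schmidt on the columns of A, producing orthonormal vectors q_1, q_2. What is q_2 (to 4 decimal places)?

q_2 = (-0.3399, -0.1569, 0.7059, 0.6013)

v_1 = (2, 2, -2, 4); ‖v_1‖ = 5.2915, so q_1 = (0.3780, 0.3780, -0.3780, 0.7559).
q_1·v_2 = 0.3780·(-2) + 0.3780·(-1) + (-0.3780)·4 + 0.7559·3 = -0.3780.
u_2 = v_2 + 0.3780·q_1 = (-1.8571, -0.8571, 3.8571, 3.2857).
‖u_2‖ = 5.4642, so q_2 = (-0.3399, -0.1569, 0.7059, 0.6013).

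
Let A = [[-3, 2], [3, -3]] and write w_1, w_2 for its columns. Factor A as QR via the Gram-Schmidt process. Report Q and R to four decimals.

w_1 = (-3, 3); ‖w_1‖ = 4.2426, so e_1 = (-0.7071, 0.7071).
e_1·w_2 = (-0.7071)·2 + 0.7071·(-3) = -3.5355.
u_2 = w_2 + 3.5355·e_1 = (-0.5000, -0.5000).
‖u_2‖ = 0.7071, so e_2 = (-0.7071, -0.7071).

Q = [[-0.7071, -0.7071], [0.7071, -0.7071]], R = [[4.2426, -3.5355], [0.0000, 0.7071]]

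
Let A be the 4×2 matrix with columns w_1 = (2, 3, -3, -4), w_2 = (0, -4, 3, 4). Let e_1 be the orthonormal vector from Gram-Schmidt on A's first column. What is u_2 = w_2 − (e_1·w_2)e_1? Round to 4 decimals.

e_1 = w_1/‖w_1‖ = (2, 3, -3, -4)/6.1644 = (0.3244, 0.4867, -0.4867, -0.6489).
r_{12} = e_1·w_2 = -6.0022.
u_2 = w_2 + 6.0022·e_1 = (1.9474, -1.0789, 0.0789, 0.1053).

u_2 = (1.9474, -1.0789, 0.0789, 0.1053)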